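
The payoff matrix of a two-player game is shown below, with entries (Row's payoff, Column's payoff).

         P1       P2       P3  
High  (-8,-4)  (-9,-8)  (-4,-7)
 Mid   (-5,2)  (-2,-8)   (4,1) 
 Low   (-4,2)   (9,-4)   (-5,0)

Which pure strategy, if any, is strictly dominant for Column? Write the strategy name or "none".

P1

P1 vs P2: High: -4>-8, Mid: 2>-8, Low: 2>-4.
P1 vs P3: High: -4>-7, Mid: 2>1, Low: 2>0.
P1 strictly beats every other strategy against every opponent action, so it is strictly dominant.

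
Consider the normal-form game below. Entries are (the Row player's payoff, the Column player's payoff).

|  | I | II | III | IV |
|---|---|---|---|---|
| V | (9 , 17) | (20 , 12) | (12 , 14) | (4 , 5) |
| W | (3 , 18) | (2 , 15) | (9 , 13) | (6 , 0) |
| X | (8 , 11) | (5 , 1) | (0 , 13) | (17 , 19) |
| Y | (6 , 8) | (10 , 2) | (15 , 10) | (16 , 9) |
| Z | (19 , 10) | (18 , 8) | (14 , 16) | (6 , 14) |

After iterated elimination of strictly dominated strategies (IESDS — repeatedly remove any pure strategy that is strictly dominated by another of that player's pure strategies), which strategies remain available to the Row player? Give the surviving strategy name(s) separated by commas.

X, Y

Row W is eliminated: Y beats it against every remaining column (I: 6>3, II: 10>2, III: 15>9, IV: 16>6).
For the Column player, I strictly dominates II on the remaining rows (V: 17>12, X: 11>1, Y: 8>2, Z: 10>8); eliminate II.
The Row player's strategy V is strictly dominated by Z (I: 19>9, III: 14>12, IV: 6>4) and is removed.
The Column player's strategy I is strictly dominated by III (X: 13>11, Y: 10>8, Z: 16>10) and is removed.
The Row player's strategy Z is strictly dominated by Y (III: 15>14, IV: 16>6) and is removed.
Among the remaining strategies, none is strictly dominated by another pure strategy of the same player, so the elimination stops.
Surviving strategies — the Row player: {X, Y}; the Column player: {III, IV}.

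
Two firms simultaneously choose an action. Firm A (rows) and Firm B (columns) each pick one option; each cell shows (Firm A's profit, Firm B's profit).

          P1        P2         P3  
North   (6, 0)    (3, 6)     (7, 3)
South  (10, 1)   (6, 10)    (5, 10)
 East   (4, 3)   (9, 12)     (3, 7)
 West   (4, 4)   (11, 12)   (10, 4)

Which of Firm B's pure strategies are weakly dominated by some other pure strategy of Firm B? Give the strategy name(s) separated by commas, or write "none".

P1, P3

P1: dominated, since P2 does at least as well everywhere (North: 6>0, South: 10>1, East: 12>3, West: 12>4).
P2: no other strategy beats it everywhere (P1 at North (6>0); P3 at North (6>3)).
P3 is weakly dominated by P2 (North: 6>3, South: 10=10, East: 12>7, West: 12>4).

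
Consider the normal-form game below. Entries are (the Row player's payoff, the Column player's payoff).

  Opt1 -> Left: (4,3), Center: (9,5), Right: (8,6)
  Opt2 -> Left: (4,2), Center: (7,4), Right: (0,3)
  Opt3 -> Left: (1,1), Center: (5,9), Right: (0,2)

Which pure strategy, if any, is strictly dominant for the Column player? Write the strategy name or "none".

none

Left fails to dominate Center at Opt1 (3<5).
Center fails to dominate Right at Opt1 (5<6).
Right fails to dominate Center at Opt2 (3<4).
No single strategy dominates all the others.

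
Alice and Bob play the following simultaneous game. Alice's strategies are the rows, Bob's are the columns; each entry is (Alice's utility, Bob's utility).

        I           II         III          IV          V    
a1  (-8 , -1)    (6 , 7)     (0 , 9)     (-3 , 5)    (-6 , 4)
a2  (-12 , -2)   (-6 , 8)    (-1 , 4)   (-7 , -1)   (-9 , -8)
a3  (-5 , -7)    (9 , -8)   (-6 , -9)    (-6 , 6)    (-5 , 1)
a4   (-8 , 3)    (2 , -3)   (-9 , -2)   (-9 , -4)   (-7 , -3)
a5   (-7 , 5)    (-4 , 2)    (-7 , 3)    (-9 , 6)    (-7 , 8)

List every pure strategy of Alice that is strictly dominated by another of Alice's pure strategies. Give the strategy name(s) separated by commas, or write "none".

a1 is not dominated — it holds its own against a2 at I (-8>-12); a3 at III (0>-6); a4 at I (-8=-8); a5 at II (6>-4).
a2 is strictly dominated by a1 (I: -8>-12, II: 6>-6, III: 0>-1, IV: -3>-7, V: -6>-9).
a3: no other strategy beats it everywhere (a1 at I (-5>-8); a2 at I (-5>-12); a4 at I (-5>-8); a5 at I (-5>-7)).
a3 strictly dominates a4 — I: -5>-8, II: 9>2, III: -6>-9, IV: -6>-9, V: -5>-7.
a5 is strictly dominated by a3 (I: -5>-7, II: 9>-4, III: -6>-7, IV: -6>-9, V: -5>-7).

a2, a4, a5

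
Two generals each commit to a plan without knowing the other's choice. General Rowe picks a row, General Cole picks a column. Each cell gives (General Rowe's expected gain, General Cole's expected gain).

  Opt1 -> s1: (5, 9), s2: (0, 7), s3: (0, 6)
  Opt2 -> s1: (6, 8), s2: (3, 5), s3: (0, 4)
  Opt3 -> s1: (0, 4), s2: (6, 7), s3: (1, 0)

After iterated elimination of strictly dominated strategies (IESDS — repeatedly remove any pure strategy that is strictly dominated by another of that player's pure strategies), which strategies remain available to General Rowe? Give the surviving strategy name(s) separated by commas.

Opt2, Opt3

For General Cole, s1 strictly dominates s3 on the remaining rows (Opt1: 9>6, Opt2: 8>4, Opt3: 4>0); eliminate s3.
Row Opt1 is eliminated: Opt2 beats it against every remaining column (s1: 6>5, s2: 3>0).
Among the remaining strategies, none is strictly dominated by another pure strategy of the same player, so the elimination stops.
Surviving strategies — General Rowe: {Opt2, Opt3}; General Cole: {s1, s2}.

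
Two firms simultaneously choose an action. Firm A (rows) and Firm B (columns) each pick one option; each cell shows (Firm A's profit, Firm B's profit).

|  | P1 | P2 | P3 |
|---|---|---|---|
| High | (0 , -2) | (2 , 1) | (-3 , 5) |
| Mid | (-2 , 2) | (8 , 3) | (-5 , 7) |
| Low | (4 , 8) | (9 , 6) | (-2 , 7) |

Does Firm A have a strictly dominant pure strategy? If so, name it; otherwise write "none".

Low

Low vs High: P1: 4>0, P2: 9>2, P3: -2>-3.
Low vs Mid: P1: 4>-2, P2: 9>8, P3: -2>-5.
Low strictly beats every other strategy against every opponent action, so it is strictly dominant.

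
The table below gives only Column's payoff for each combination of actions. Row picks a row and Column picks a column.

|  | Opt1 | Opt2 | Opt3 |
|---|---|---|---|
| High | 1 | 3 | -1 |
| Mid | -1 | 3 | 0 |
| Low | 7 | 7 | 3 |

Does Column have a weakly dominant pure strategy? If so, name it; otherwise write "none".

Opt2 vs Opt1: High: 3>1, Mid: 3>-1, Low: 7=7.
Opt2 vs Opt3: High: 3>-1, Mid: 3>0, Low: 7>3.
Opt2 is at least as good as every other strategy against every opponent action, so it is weakly dominant.

Opt2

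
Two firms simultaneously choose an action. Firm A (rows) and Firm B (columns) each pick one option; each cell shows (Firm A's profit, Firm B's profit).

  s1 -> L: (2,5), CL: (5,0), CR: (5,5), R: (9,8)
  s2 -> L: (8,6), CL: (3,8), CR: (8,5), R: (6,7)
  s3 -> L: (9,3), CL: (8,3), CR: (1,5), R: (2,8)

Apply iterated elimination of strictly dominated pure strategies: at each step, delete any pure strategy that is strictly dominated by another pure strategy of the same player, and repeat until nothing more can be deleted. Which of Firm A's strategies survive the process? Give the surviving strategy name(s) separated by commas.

For Firm B, R strictly dominates L on the remaining rows (s1: 8>5, s2: 7>6, s3: 8>3); eliminate L.
For Firm B, R strictly dominates CR on the remaining rows (s1: 8>5, s2: 7>5, s3: 8>5); eliminate CR.
Row s2 is eliminated: s1 beats it against every remaining column (CL: 5>3, R: 9>6).
For Firm B, R strictly dominates CL on the remaining rows (s1: 8>0, s3: 8>3); eliminate CL.
Row s3 is eliminated: s1 beats it against every remaining column (R: 9>2).
Among the remaining strategies, none is strictly dominated by another pure strategy of the same player, so the elimination stops.
Surviving strategies — Firm A: {s1}; Firm B: {R}.

s1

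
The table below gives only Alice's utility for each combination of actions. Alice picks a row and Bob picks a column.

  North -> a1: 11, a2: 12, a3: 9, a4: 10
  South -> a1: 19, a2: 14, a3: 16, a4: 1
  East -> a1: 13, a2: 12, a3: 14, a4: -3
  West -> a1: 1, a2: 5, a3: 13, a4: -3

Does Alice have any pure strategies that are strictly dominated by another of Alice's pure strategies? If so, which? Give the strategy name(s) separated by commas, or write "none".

East, West

North: no other strategy beats it everywhere (South at a4 (10>1); East at a2 (12=12); West at a1 (11>1)).
South: no other strategy beats it everywhere (North at a1 (19>11); East at a1 (19>13); West at a1 (19>1)).
South strictly dominates East — a1: 19>13, a2: 14>12, a3: 16>14, a4: 1>-3.
South strictly dominates West — a1: 19>1, a2: 14>5, a3: 16>13, a4: 1>-3.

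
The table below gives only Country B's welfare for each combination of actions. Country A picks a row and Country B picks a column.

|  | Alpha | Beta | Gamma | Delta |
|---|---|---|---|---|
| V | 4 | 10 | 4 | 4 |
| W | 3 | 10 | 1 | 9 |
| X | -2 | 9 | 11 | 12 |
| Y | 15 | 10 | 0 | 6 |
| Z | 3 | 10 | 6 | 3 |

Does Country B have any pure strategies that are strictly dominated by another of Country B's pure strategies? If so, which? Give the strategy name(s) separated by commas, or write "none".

none

Nothing dominates Alpha: Beta at Y (15>10); Gamma at V (4=4); Delta at V (4=4).
Beta is not dominated — it holds its own against Alpha at V (10>4); Gamma at V (10>4); Delta at V (10>4).
Nothing dominates Gamma: Alpha at V (4=4); Beta at X (11>9); Delta at V (4=4).
Delta: no other strategy beats it everywhere (Alpha at V (4=4); Beta at X (12>9); Gamma at V (4=4)).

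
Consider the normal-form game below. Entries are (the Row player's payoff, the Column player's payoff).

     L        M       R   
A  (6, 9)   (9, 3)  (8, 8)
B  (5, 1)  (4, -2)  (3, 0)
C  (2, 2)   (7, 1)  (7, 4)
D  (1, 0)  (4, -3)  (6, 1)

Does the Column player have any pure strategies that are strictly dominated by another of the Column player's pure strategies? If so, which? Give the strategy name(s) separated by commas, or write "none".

M

L: no other strategy beats it everywhere (M at A (9>3); R at A (9>8)).
M: dominated, since L does at least as well everywhere (A: 9>3, B: 1>-2, C: 2>1, D: 0>-3).
R: no other strategy beats it everywhere (L at C (4>2); M at A (8>3)).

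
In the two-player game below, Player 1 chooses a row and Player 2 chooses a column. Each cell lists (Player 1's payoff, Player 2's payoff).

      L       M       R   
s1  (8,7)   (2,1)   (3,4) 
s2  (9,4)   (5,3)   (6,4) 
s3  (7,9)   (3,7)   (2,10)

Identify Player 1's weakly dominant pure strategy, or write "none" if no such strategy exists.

s2

s2 vs s1: L: 9>8, M: 5>2, R: 6>3.
s2 vs s3: L: 9>7, M: 5>3, R: 6>2.
s2 is at least as good as every other strategy against every opponent action, so it is weakly dominant.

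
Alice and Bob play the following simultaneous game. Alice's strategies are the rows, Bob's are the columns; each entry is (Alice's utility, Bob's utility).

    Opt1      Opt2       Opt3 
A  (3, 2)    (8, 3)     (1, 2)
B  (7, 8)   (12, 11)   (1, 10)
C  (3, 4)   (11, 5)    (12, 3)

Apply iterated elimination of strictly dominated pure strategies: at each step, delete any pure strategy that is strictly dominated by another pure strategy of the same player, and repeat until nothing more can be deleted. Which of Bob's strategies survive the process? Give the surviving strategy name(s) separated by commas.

For Bob, Opt2 strictly dominates Opt1 on the remaining rows (A: 3>2, B: 11>8, C: 5>4); eliminate Opt1.
Row A is eliminated: C beats it against every remaining column (Opt2: 11>8, Opt3: 12>1).
Bob's strategy Opt3 is strictly dominated by Opt2 (B: 11>10, C: 5>3) and is removed.
For Alice, B strictly dominates C on the remaining columns (Opt2: 12>11); eliminate C.
Among the remaining strategies, none is strictly dominated by another pure strategy of the same player, so the elimination stops.
Surviving strategies — Alice: {B}; Bob: {Opt2}.

Opt2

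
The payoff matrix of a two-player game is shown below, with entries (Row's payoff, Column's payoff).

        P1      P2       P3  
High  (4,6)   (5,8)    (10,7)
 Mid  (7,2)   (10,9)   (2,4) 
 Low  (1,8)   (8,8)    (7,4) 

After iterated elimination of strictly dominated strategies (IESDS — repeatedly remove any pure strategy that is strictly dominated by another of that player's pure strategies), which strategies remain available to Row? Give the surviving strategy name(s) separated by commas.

Mid

Column's strategy P3 is strictly dominated by P2 (High: 8>7, Mid: 9>4, Low: 8>4) and is removed.
Row's strategy High is strictly dominated by Mid (P1: 7>4, P2: 10>5) and is removed.
Row Low is eliminated: Mid beats it against every remaining column (P1: 7>1, P2: 10>8).
Column P1 is eliminated: P2 beats it against every remaining row (Mid: 9>2).
Among the remaining strategies, none is strictly dominated by another pure strategy of the same player, so the elimination stops.
Surviving strategies — Row: {Mid}; Column: {P2}.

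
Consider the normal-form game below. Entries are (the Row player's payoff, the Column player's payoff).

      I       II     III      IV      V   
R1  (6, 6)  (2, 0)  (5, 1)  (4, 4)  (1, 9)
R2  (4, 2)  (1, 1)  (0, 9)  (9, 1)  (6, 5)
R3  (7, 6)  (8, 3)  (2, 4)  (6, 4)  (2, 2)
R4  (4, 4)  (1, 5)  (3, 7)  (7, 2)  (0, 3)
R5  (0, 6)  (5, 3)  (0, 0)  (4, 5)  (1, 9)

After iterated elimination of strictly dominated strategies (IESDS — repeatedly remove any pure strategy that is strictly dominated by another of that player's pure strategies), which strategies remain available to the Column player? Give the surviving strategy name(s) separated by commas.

I, III, V

Row R5 is eliminated: R3 beats it against every remaining column (I: 7>0, II: 8>5, III: 2>0, IV: 6>4, V: 2>1).
Column II is eliminated: III beats it against every remaining row (R1: 1>0, R2: 9>1, R3: 4>3, R4: 7>5).
Column IV is eliminated: I beats it against every remaining row (R1: 6>4, R2: 2>1, R3: 6>4, R4: 4>2).
For the Row player, R1 strictly dominates R4 on the remaining columns (I: 6>4, III: 5>3, V: 1>0); eliminate R4.
Among the remaining strategies, none is strictly dominated by another pure strategy of the same player, so the elimination stops.
Surviving strategies — the Row player: {R1, R2, R3}; the Column player: {I, III, V}.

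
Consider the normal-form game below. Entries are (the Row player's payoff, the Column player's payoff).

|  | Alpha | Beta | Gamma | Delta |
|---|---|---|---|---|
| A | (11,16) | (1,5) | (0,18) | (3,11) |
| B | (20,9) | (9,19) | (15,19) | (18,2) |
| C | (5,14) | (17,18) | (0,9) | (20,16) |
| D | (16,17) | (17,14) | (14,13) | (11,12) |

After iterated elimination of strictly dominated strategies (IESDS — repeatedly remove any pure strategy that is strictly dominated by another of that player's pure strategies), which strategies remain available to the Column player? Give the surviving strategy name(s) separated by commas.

Row A is eliminated: B beats it against every remaining column (Alpha: 20>11, Beta: 9>1, Gamma: 15>0, Delta: 18>3).
For the Column player, Beta strictly dominates Delta on the remaining rows (B: 19>2, C: 18>16, D: 14>12); eliminate Delta.
Among the remaining strategies, none is strictly dominated by another pure strategy of the same player, so the elimination stops.
Surviving strategies — the Row player: {B, C, D}; the Column player: {Alpha, Beta, Gamma}.

Alpha, Beta, Gamma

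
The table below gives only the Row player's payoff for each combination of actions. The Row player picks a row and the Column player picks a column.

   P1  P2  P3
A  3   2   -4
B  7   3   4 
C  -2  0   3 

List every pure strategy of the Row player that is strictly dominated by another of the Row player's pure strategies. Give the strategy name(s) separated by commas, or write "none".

A is strictly dominated by B (P1: 7>3, P2: 3>2, P3: 4>-4).
Nothing dominates B: A at P1 (7>3); C at P1 (7>-2).
B strictly dominates C — P1: 7>-2, P2: 3>0, P3: 4>3.

A, C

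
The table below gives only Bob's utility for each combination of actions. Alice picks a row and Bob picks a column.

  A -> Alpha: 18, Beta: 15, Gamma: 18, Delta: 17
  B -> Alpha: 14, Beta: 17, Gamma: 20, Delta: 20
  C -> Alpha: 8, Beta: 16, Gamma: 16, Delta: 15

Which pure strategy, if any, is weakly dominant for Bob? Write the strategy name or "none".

Gamma

Gamma vs Alpha: A: 18=18, B: 20>14, C: 16>8.
Gamma vs Beta: A: 18>15, B: 20>17, C: 16=16.
Gamma vs Delta: A: 18>17, B: 20=20, C: 16>15.
Gamma is at least as good as every other strategy against every opponent action, so it is weakly dominant.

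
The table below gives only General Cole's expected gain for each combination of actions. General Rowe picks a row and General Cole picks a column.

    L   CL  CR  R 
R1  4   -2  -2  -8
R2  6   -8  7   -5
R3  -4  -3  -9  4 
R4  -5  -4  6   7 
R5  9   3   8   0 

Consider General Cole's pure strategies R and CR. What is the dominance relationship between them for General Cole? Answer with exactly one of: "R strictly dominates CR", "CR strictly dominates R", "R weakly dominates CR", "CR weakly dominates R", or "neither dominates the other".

R's payoffs vs CR's, by General Rowe's action — R1: -8<-2, R2: -5<7, R3: 4>-9, R4: 7>6, R5: 0<8.
R does better at R3, R4 but worse at R1, R2, R5; neither strategy dominates the other.

neither dominates the other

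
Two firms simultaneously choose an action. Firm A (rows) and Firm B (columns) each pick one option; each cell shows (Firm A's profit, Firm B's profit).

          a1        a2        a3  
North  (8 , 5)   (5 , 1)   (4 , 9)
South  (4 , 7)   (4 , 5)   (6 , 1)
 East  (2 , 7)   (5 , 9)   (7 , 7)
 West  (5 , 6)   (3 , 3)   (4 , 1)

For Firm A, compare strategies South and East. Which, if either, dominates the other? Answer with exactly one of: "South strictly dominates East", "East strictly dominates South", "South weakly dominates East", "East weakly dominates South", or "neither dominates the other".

Compare South to East across each opponent action: a1: 4>2, a2: 4<5, a3: 6<7.
South does better at a1 but worse at a2, a3; neither strategy dominates the other.

neither dominates the other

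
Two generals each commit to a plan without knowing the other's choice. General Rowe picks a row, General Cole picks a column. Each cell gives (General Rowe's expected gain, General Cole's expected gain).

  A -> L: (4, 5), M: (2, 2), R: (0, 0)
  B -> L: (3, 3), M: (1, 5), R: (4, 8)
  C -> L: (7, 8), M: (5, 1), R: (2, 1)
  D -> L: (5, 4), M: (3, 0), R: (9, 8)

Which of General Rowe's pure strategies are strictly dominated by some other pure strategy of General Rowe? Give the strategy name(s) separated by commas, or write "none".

A, B

A is strictly dominated by C (L: 7>4, M: 5>2, R: 2>0).
B: dominated, since D does at least as well everywhere (L: 5>3, M: 3>1, R: 9>4).
C: no other strategy beats it everywhere (A at L (7>4); B at L (7>3); D at L (7>5)).
D: no other strategy beats it everywhere (A at L (5>4); B at L (5>3); C at R (9>2)).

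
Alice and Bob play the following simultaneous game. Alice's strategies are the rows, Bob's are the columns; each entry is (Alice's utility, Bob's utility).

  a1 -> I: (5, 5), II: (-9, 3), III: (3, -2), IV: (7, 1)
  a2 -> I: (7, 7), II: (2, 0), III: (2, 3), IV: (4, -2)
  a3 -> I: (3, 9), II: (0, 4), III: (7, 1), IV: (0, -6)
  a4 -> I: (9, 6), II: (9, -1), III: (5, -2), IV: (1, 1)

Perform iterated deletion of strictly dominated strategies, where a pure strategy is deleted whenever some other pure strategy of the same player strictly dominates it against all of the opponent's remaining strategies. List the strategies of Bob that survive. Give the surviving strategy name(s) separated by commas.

Bob's strategy II is strictly dominated by I (a1: 5>3, a2: 7>0, a3: 9>4, a4: 6>-1) and is removed.
Column III is eliminated: I beats it against every remaining row (a1: 5>-2, a2: 7>3, a3: 9>1, a4: 6>-2).
Alice's strategy a3 is strictly dominated by a1 (I: 5>3, IV: 7>0) and is removed.
Column IV is eliminated: I beats it against every remaining row (a1: 5>1, a2: 7>-2, a4: 6>1).
Alice's strategy a1 is strictly dominated by a2 (I: 7>5) and is removed.
For Alice, a4 strictly dominates a2 on the remaining columns (I: 9>7); eliminate a2.
Among the remaining strategies, none is strictly dominated by another pure strategy of the same player, so the elimination stops.
Surviving strategies — Alice: {a4}; Bob: {I}.

I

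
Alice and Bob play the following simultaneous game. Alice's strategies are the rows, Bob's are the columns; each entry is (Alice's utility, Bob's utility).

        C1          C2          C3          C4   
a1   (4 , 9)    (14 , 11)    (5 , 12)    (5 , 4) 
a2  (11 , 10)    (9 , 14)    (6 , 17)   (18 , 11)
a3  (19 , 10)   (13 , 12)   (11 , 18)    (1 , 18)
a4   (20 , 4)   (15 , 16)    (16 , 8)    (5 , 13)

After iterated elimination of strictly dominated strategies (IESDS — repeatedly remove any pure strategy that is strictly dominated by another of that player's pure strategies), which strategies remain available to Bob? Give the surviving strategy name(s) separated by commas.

For Alice, a4 strictly dominates a3 on the remaining columns (C1: 20>19, C2: 15>13, C3: 16>11, C4: 5>1); eliminate a3.
Column C1 is eliminated: C2 beats it against every remaining row (a1: 11>9, a2: 14>10, a4: 16>4).
For Bob, C2 strictly dominates C4 on the remaining rows (a1: 11>4, a2: 14>11, a4: 16>13); eliminate C4.
Row a1 is eliminated: a4 beats it against every remaining column (C2: 15>14, C3: 16>5).
Row a2 is eliminated: a4 beats it against every remaining column (C2: 15>9, C3: 16>6).
Column C3 is eliminated: C2 beats it against every remaining row (a4: 16>8).
Among the remaining strategies, none is strictly dominated by another pure strategy of the same player, so the elimination stops.
Surviving strategies — Alice: {a4}; Bob: {C2}.

C2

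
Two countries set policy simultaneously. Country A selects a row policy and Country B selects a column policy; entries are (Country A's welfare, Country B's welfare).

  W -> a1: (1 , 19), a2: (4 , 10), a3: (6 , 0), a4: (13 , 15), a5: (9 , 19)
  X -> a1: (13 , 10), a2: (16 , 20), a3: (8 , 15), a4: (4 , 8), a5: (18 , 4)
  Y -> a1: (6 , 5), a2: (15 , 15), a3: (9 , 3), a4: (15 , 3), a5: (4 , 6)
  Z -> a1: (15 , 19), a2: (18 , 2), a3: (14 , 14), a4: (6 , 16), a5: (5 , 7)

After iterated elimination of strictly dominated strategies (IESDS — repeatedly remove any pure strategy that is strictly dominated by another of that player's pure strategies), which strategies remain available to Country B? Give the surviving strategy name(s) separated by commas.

a1

Column a4 is eliminated: a1 beats it against every remaining row (W: 19>15, X: 10>8, Y: 5>3, Z: 19>16).
Row W is eliminated: X beats it against every remaining column (a1: 13>1, a2: 16>4, a3: 8>6, a5: 18>9).
For Country A, Z strictly dominates Y on the remaining columns (a1: 15>6, a2: 18>15, a3: 14>9, a5: 5>4); eliminate Y.
Column a5 is eliminated: a1 beats it against every remaining row (X: 10>4, Z: 19>7).
For Country A, Z strictly dominates X on the remaining columns (a1: 15>13, a2: 18>16, a3: 14>8); eliminate X.
For Country B, a1 strictly dominates a2 on the remaining rows (Z: 19>2); eliminate a2.
Country B's strategy a3 is strictly dominated by a1 (Z: 19>14) and is removed.
Among the remaining strategies, none is strictly dominated by another pure strategy of the same player, so the elimination stops.
Surviving strategies — Country A: {Z}; Country B: {a1}.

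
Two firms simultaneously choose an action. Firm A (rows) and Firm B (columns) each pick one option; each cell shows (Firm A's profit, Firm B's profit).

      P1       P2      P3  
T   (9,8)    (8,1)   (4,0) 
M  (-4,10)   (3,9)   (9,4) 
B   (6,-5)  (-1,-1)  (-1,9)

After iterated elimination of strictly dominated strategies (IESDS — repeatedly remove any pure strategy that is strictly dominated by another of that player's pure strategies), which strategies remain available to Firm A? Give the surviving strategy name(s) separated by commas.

For Firm A, T strictly dominates B on the remaining columns (P1: 9>6, P2: 8>-1, P3: 4>-1); eliminate B.
Column P2 is eliminated: P1 beats it against every remaining row (T: 8>1, M: 10>9).
Column P3 is eliminated: P1 beats it against every remaining row (T: 8>0, M: 10>4).
For Firm A, T strictly dominates M on the remaining columns (P1: 9>-4); eliminate M.
Among the remaining strategies, none is strictly dominated by another pure strategy of the same player, so the elimination stops.
Surviving strategies — Firm A: {T}; Firm B: {P1}.

T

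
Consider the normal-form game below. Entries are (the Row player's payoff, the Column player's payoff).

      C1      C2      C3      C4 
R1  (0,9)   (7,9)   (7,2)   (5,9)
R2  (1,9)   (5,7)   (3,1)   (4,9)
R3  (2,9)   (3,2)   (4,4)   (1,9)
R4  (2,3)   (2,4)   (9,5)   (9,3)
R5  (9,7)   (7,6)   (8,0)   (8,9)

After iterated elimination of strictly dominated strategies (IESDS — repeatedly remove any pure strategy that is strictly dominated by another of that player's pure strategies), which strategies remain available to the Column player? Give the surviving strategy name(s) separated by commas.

C1, C2, C3, C4

For the Row player, R5 strictly dominates R2 on the remaining columns (C1: 9>1, C2: 7>5, C3: 8>3, C4: 8>4); eliminate R2.
The Row player's strategy R3 is strictly dominated by R5 (C1: 9>2, C2: 7>3, C3: 8>4, C4: 8>1) and is removed.
Among the remaining strategies, none is strictly dominated by another pure strategy of the same player, so the elimination stops.
Surviving strategies — the Row player: {R1, R4, R5}; the Column player: {C1, C2, C3, C4}.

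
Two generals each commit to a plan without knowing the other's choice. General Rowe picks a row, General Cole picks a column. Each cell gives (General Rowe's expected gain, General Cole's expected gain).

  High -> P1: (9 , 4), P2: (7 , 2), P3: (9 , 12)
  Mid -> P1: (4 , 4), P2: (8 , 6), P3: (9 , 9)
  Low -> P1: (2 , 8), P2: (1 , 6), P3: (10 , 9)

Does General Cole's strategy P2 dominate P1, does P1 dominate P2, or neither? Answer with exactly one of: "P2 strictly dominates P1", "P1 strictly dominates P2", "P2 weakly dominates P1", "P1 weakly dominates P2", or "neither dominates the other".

neither dominates the other

P2's payoffs vs P1's, by General Rowe's action — High: 2<4, Mid: 6>4, Low: 6<8.
P2 does better at Mid but worse at High, Low; neither strategy dominates the other.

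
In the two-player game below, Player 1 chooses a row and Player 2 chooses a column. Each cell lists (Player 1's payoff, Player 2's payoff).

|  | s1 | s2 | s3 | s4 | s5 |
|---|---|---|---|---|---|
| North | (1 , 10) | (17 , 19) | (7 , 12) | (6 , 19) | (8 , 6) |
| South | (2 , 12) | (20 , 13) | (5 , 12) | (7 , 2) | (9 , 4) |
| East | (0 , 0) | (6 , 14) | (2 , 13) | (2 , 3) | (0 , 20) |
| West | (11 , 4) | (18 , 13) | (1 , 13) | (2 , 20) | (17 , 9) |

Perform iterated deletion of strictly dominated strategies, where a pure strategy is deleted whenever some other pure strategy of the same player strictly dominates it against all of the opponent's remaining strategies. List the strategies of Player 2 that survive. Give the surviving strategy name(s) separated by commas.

s2

For Player 1, North strictly dominates East on the remaining columns (s1: 1>0, s2: 17>6, s3: 7>2, s4: 6>2, s5: 8>0); eliminate East.
Player 2's strategy s1 is strictly dominated by s2 (North: 19>10, South: 13>12, West: 13>4) and is removed.
For Player 2, s2 strictly dominates s5 on the remaining rows (North: 19>6, South: 13>4, West: 13>9); eliminate s5.
Row West is eliminated: South beats it against every remaining column (s2: 20>18, s3: 5>1, s4: 7>2).
Player 2's strategy s3 is strictly dominated by s2 (North: 19>12, South: 13>12) and is removed.
For Player 1, South strictly dominates North on the remaining columns (s2: 20>17, s4: 7>6); eliminate North.
Player 2's strategy s4 is strictly dominated by s2 (South: 13>2) and is removed.
Among the remaining strategies, none is strictly dominated by another pure strategy of the same player, so the elimination stops.
Surviving strategies — Player 1: {South}; Player 2: {s2}.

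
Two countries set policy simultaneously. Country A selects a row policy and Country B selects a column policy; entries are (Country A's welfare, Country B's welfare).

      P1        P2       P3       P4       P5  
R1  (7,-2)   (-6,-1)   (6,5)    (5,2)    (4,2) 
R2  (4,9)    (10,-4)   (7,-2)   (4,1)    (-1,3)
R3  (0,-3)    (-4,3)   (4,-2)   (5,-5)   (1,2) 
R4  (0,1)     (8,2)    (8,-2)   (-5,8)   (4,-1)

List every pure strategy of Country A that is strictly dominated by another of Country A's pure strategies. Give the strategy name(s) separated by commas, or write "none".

none

Nothing dominates R1: R2 at P1 (7>4); R3 at P1 (7>0); R4 at P1 (7>0).
R2 is not dominated — it holds its own against R1 at P2 (10>-6); R3 at P1 (4>0); R4 at P1 (4>0).
Nothing dominates R3: R1 at P2 (-4>-6); R2 at P4 (5>4); R4 at P1 (0=0).
Nothing dominates R4: R1 at P2 (8>-6); R2 at P3 (8>7); R3 at P1 (0=0).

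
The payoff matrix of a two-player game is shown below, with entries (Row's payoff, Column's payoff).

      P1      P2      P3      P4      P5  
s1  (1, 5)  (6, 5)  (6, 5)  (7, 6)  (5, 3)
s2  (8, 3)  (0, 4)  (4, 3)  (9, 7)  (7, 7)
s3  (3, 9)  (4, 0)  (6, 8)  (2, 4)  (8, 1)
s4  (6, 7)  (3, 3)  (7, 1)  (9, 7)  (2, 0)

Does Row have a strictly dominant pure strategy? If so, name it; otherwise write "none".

none

s1 fails to dominate s2 at P1 (1<8).
s2 fails to dominate s1 at P2 (0<6).
s3 fails to dominate s1 at P2 (4<6).
s4 fails to dominate s1 at P2 (3<6).
No single strategy dominates all the others.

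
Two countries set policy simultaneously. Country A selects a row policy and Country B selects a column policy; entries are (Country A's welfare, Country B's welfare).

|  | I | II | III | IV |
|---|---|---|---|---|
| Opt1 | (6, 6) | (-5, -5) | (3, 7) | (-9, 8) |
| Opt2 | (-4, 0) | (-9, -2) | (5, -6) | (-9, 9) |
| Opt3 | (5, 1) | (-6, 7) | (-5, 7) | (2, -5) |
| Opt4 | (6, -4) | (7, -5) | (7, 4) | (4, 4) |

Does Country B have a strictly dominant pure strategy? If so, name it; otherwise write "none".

none

I fails to dominate II at Opt3 (1<7).
II fails to dominate I at Opt1 (-5<6).
III fails to dominate I at Opt2 (-6<0).
IV fails to dominate I at Opt3 (-5<1).
No single strategy dominates all the others.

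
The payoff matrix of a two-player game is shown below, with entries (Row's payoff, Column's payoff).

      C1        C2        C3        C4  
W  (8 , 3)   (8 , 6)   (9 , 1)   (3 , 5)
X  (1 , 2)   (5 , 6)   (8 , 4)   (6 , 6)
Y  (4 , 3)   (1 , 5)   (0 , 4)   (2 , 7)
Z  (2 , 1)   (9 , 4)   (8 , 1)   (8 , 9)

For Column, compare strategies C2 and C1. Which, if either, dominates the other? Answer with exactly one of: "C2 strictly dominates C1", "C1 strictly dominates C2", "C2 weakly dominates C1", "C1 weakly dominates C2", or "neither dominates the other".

C2 strictly dominates C1

C2's payoffs vs C1's, by Row's action — W: 6>3, X: 6>2, Y: 5>3, Z: 4>1.
Every comparison favours C2, so C2 strictly dominates C1.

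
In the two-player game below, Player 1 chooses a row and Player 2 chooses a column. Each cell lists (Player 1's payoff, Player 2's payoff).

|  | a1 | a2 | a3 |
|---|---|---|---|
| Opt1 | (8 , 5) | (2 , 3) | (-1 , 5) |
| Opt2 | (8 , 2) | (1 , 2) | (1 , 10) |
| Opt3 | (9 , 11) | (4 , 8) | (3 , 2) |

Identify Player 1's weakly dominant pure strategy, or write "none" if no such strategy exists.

Opt3 vs Opt1: a1: 9>8, a2: 4>2, a3: 3>-1.
Opt3 vs Opt2: a1: 9>8, a2: 4>1, a3: 3>1.
Opt3 is at least as good as every other strategy against every opponent action, so it is weakly dominant.

Opt3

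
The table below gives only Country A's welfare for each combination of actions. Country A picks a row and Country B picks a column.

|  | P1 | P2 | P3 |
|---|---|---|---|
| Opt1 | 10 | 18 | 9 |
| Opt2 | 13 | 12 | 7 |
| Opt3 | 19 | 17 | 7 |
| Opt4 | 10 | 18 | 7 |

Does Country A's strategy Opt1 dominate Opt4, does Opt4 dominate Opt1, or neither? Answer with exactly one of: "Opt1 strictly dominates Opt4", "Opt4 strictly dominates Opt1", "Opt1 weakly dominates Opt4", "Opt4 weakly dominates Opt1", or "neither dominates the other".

Opt1's payoffs vs Opt4's, by Country B's action — P1: 10=10, P2: 18=18, P3: 9>7.
Opt1 is at least as good everywhere and strictly better somewhere (tied only at P1, P2), so Opt1 weakly but not strictly dominates Opt4.

Opt1 weakly dominates Opt4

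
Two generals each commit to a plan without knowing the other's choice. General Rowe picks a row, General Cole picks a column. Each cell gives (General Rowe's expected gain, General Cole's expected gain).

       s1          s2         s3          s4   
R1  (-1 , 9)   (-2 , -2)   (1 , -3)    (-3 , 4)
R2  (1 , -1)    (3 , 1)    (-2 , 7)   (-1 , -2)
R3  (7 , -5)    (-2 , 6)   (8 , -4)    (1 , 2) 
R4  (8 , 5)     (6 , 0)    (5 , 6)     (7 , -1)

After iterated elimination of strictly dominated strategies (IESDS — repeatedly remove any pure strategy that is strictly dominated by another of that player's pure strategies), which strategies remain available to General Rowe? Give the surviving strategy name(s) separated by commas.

R3, R4

For General Rowe, R4 strictly dominates R1 on the remaining columns (s1: 8>-1, s2: 6>-2, s3: 5>1, s4: 7>-3); eliminate R1.
Row R2 is eliminated: R4 beats it against every remaining column (s1: 8>1, s2: 6>3, s3: 5>-2, s4: 7>-1).
For General Cole, s3 strictly dominates s1 on the remaining rows (R3: -4>-5, R4: 6>5); eliminate s1.
For General Cole, s2 strictly dominates s4 on the remaining rows (R3: 6>2, R4: 0>-1); eliminate s4.
Among the remaining strategies, none is strictly dominated by another pure strategy of the same player, so the elimination stops.
Surviving strategies — General Rowe: {R3, R4}; General Cole: {s2, s3}.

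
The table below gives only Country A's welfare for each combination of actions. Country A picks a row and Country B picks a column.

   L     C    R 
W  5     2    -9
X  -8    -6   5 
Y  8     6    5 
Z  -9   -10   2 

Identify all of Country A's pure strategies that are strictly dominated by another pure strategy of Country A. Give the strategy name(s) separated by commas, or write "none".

W: dominated, since Y does at least as well everywhere (L: 8>5, C: 6>2, R: 5>-9).
X is not dominated — it holds its own against W at R (5>-9); Y at R (5=5); Z at L (-8>-9).
Y: no other strategy beats it everywhere (W at L (8>5); X at L (8>-8); Z at L (8>-9)).
Z is strictly dominated by X (L: -8>-9, C: -6>-10, R: 5>2).

W, Z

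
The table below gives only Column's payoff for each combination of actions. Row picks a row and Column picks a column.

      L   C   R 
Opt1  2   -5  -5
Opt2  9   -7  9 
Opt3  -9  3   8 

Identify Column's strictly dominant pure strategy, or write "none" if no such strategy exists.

L fails to dominate C at Opt3 (-9<3).
C fails to dominate L at Opt1 (-5<2).
R fails to dominate L at Opt1 (-5<2).
No single strategy dominates all the others.

none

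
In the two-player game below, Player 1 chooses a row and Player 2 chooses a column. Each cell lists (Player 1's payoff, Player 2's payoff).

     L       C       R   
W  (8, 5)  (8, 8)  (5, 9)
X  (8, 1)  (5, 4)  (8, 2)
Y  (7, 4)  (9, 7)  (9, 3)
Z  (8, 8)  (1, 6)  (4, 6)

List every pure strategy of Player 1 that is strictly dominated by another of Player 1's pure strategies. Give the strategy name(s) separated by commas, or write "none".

none

W: no other strategy beats it everywhere (X at L (8=8); Y at L (8>7); Z at L (8=8)).
X: no other strategy beats it everywhere (W at L (8=8); Y at L (8>7); Z at L (8=8)).
Nothing dominates Y: W at C (9>8); X at C (9>5); Z at C (9>1).
Z is not dominated — it holds its own against W at L (8=8); X at L (8=8); Y at L (8>7).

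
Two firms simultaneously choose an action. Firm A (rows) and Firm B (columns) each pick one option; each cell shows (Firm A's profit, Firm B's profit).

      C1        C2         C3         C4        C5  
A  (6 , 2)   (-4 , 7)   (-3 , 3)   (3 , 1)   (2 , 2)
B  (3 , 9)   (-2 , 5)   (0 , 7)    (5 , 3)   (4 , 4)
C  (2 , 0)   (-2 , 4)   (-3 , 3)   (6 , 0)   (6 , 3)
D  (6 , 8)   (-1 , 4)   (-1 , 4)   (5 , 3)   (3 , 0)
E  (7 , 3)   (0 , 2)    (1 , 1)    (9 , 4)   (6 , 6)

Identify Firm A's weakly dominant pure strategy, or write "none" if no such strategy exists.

E

E vs A: C1: 7>6, C2: 0>-4, C3: 1>-3, C4: 9>3, C5: 6>2.
E vs B: C1: 7>3, C2: 0>-2, C3: 1>0, C4: 9>5, C5: 6>4.
E vs C: C1: 7>2, C2: 0>-2, C3: 1>-3, C4: 9>6, C5: 6=6.
E vs D: C1: 7>6, C2: 0>-1, C3: 1>-1, C4: 9>5, C5: 6>3.
E is at least as good as every other strategy against every opponent action, so it is weakly dominant.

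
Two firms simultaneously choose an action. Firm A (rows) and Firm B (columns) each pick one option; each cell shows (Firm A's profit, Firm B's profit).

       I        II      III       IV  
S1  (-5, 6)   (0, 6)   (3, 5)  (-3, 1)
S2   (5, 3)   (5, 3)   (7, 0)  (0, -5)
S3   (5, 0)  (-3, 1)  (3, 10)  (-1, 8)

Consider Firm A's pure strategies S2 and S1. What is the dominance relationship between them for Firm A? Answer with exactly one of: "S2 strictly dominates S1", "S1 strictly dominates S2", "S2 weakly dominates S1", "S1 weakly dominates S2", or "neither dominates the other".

S2's payoffs vs S1's, by Firm B's action — I: 5>-5, II: 5>0, III: 7>3, IV: 0>-3.
S2 gives a strictly higher payoff against each opponent action, so S2 strictly dominates S1.

S2 strictly dominates S1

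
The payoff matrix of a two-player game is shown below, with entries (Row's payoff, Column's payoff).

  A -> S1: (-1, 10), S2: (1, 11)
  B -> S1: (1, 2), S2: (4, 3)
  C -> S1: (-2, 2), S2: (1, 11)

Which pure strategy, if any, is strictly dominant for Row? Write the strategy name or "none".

B

B vs A: S1: 1>-1, S2: 4>1.
B vs C: S1: 1>-2, S2: 4>1.
B strictly beats every other strategy against every opponent action, so it is strictly dominant.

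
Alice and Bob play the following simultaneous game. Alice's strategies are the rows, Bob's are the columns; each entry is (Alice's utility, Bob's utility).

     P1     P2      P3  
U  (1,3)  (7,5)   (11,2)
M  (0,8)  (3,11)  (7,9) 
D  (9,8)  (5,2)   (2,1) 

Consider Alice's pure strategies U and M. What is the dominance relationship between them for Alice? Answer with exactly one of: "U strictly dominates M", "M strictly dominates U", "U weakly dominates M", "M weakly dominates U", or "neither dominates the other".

U strictly dominates M

Compare U to M across every action of Bob: P1: 1>0, P2: 7>3, P3: 11>7.
Every comparison favours U, so U strictly dominates M.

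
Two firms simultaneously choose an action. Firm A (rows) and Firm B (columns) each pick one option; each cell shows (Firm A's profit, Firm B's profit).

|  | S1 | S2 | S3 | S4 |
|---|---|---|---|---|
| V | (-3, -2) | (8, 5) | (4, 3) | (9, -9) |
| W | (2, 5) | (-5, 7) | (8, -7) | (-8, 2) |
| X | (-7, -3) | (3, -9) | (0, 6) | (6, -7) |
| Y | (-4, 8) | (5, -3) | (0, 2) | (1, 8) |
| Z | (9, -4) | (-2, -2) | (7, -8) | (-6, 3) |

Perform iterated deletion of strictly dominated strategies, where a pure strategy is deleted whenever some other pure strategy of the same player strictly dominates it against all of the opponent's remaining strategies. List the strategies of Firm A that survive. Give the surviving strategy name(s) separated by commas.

V

For Firm A, V strictly dominates X on the remaining columns (S1: -3>-7, S2: 8>3, S3: 4>0, S4: 9>6); eliminate X.
For Firm A, V strictly dominates Y on the remaining columns (S1: -3>-4, S2: 8>5, S3: 4>0, S4: 9>1); eliminate Y.
Firm B's strategy S1 is strictly dominated by S2 (V: 5>-2, W: 7>5, Z: -2>-4) and is removed.
Firm B's strategy S3 is strictly dominated by S2 (V: 5>3, W: 7>-7, Z: -2>-8) and is removed.
Firm A's strategy W is strictly dominated by V (S2: 8>-5, S4: 9>-8) and is removed.
Firm A's strategy Z is strictly dominated by V (S2: 8>-2, S4: 9>-6) and is removed.
Firm B's strategy S4 is strictly dominated by S2 (V: 5>-9) and is removed.
Among the remaining strategies, none is strictly dominated by another pure strategy of the same player, so the elimination stops.
Surviving strategies — Firm A: {V}; Firm B: {S2}.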